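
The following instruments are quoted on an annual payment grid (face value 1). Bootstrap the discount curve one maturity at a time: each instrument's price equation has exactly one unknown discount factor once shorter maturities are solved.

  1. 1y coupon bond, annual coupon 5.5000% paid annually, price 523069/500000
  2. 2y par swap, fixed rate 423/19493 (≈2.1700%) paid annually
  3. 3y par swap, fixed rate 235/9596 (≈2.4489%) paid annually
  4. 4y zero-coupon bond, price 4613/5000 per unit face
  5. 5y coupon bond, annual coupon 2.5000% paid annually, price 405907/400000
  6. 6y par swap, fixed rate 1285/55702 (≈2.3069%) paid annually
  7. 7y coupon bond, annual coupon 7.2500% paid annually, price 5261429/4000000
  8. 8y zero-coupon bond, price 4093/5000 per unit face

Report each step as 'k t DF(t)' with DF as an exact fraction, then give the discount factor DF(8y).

step 1 [1y] bond c/1=11/200: DF=(523069/500000 − 11/200·(0))/(1+11/200) = 2479/2500 ≈ 0.991600
step 2 [2y] swap r/1=423/19493: DF=(1 − 423/19493·(0.991600))/(1+423/19493) = 9577/10000 ≈ 0.957700
step 3 [3y] swap r/1=235/9596: DF=(1 − 235/9596·(0.991600+0.957700))/(1+235/9596) = 1859/2000 ≈ 0.929500
step 4 [4y] zero: DF = P = 4613/5000 ≈ 0.922600
step 5 [5y] bond c/1=1/40: DF=(405907/400000 − 1/40·(0.991600+0.957700+0.929500+0.922600))/(1+1/40) = 8973/10000 ≈ 0.897300
step 6 [6y] swap r/1=1285/55702: DF=(1 − 1285/55702·(0.991600+0.957700+0.929500+0.922600+0.897300))/(1+1285/55702) = 1743/2000 ≈ 0.871500
step 7 [7y] bond c/1=29/400: DF=(5261429/4000000 − 29/400·(0.991600+0.957700+0.929500+0.922600+0.897300+0.871500))/(1+29/400) = 8499/10000 ≈ 0.849900
step 8 [8y] zero: DF = P = 4093/5000 ≈ 0.818600

1 1 2479/2500
2 2 9577/10000
3 3 1859/2000
4 4 4613/5000
5 5 8973/10000
6 6 1743/2000
7 7 8499/10000
8 8 4093/5000
DF(8y) = 4093/5000 ≈ 0.818600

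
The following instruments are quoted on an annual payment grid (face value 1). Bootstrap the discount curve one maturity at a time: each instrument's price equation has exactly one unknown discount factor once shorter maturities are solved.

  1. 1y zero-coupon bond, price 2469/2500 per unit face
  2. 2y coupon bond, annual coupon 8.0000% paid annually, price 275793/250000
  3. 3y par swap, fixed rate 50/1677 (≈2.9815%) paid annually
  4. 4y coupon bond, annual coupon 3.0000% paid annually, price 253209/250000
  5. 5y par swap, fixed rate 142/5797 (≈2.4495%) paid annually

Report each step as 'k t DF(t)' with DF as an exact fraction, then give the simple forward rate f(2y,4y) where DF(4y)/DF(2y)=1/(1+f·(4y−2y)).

1 1 2469/2500
2 2 9483/10000
3 3 183/200
4 4 9003/10000
5 5 554/625
f(2y,4y) = ((9483/10000)/(9003/10000) − 1)/(2) = 80/3001 ≈ 2.6658%

step 1 [1y] zero: DF = P = 2469/2500 ≈ 0.987600
step 2 [2y] bond c/1=2/25: DF=(275793/250000 − 2/25·(0.987600))/(1+2/25) = 9483/10000 ≈ 0.948300
step 3 [3y] swap r/1=50/1677: DF=(1 − 50/1677·(0.987600+0.948300))/(1+50/1677) = 183/200 ≈ 0.915000
step 4 [4y] bond c/1=3/100: DF=(253209/250000 − 3/100·(0.987600+0.948300+0.915000))/(1+3/100) = 9003/10000 ≈ 0.900300
step 5 [5y] swap r/1=142/5797: DF=(1 − 142/5797·(0.987600+0.948300+0.915000+0.900300))/(1+142/5797) = 554/625 ≈ 0.886400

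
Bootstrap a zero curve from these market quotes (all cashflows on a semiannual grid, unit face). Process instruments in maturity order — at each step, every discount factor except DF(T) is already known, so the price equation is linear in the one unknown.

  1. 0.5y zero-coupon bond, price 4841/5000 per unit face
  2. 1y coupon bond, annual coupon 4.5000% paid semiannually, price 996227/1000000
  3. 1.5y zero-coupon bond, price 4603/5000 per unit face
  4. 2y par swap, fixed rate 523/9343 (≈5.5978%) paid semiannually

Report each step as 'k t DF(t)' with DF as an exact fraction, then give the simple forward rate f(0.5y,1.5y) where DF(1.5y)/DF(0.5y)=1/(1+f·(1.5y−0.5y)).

step 1 [0.5y] zero: DF = P = 4841/5000 ≈ 0.968200
step 2 [1y] bond c/2=9/400: DF=(996227/1000000 − 9/400·(0.968200))/(1+9/400) = 953/1000 ≈ 0.953000
step 3 [1.5y] zero: DF = P = 4603/5000 ≈ 0.920600
step 4 [2y] swap r/2=523/18686: DF=(1 − 523/18686·(0.968200+0.953000+0.920600))/(1+523/18686) = 4477/5000 ≈ 0.895400

1 1/2 4841/5000
2 1 953/1000
3 3/2 4603/5000
4 2 4477/5000
f(0.5y,1.5y) = ((4841/5000)/(4603/5000) − 1)/(1) = 238/4603 ≈ 5.1705%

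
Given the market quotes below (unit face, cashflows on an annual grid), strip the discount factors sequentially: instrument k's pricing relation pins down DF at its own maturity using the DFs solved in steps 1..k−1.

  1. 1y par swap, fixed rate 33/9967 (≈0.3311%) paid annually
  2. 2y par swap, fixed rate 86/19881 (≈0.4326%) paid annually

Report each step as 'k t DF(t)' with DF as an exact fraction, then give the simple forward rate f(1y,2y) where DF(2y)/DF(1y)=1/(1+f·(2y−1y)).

step 1 [1y] swap r/1=33/9967: DF=(1 − 33/9967·(0))/(1+33/9967) = 9967/10000 ≈ 0.996700
step 2 [2y] swap r/1=86/19881: DF=(1 − 86/19881·(0.996700))/(1+86/19881) = 4957/5000 ≈ 0.991400

1 1 9967/10000
2 2 4957/5000
f(1y,2y) = ((9967/10000)/(4957/5000) − 1)/(1) = 53/9914 ≈ 0.5346%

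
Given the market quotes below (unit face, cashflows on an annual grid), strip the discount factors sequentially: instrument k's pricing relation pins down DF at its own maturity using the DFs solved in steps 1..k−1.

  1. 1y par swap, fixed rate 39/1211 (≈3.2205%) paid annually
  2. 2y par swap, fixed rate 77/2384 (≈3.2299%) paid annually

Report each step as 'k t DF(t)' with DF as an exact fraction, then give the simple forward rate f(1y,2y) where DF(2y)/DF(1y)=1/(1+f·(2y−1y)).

1 1 1211/1250
2 2 1173/1250
f(1y,2y) = ((1211/1250)/(1173/1250) − 1)/(1) = 38/1173 ≈ 3.2396%

step 1 [1y] swap r/1=39/1211: DF=(1 − 39/1211·(0))/(1+39/1211) = 1211/1250 ≈ 0.968800
step 2 [2y] swap r/1=77/2384: DF=(1 − 77/2384·(0.968800))/(1+77/2384) = 1173/1250 ≈ 0.938400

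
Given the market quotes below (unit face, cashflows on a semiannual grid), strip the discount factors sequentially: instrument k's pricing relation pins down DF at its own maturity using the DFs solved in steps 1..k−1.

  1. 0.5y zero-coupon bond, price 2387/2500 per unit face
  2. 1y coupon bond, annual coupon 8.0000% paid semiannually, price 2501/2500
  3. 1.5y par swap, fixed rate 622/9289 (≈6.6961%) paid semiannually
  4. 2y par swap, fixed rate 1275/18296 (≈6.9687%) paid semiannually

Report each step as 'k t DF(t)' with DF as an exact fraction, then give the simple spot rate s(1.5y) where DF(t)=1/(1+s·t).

step 1 [0.5y] zero: DF = P = 2387/2500 ≈ 0.954800
step 2 [1y] bond c/2=1/25: DF=(2501/2500 − 1/25·(0.954800))/(1+1/25) = 2313/2500 ≈ 0.925200
step 3 [1.5y] swap r/2=311/9289: DF=(1 − 311/9289·(0.954800+0.925200))/(1+311/9289) = 9067/10000 ≈ 0.906700
step 4 [2y] swap r/2=1275/36592: DF=(1 − 1275/36592·(0.954800+0.925200+0.906700))/(1+1275/36592) = 349/400 ≈ 0.872500

1 1/2 2387/2500
2 1 2313/2500
3 3/2 9067/10000
4 2 349/400
s(1.5y) = (1/(9067/10000) − 1)/(3/2) = 622/9067 ≈ 6.8600%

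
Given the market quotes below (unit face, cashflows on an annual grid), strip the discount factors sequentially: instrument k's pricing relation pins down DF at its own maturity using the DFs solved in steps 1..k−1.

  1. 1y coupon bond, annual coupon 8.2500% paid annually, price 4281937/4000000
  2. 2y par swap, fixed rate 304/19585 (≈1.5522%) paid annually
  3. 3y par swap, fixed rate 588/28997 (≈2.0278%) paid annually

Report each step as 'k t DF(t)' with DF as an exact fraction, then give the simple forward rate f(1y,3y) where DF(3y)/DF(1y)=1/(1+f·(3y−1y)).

step 1 [1y] bond c/1=33/400: DF=(4281937/4000000 − 33/400·(0))/(1+33/400) = 9889/10000 ≈ 0.988900
step 2 [2y] swap r/1=304/19585: DF=(1 − 304/19585·(0.988900))/(1+304/19585) = 606/625 ≈ 0.969600
step 3 [3y] swap r/1=588/28997: DF=(1 − 588/28997·(0.988900+0.969600))/(1+588/28997) = 2353/2500 ≈ 0.941200

1 1 9889/10000
2 2 606/625
3 3 2353/2500
f(1y,3y) = ((9889/10000)/(2353/2500) − 1)/(2) = 477/18824 ≈ 2.5340%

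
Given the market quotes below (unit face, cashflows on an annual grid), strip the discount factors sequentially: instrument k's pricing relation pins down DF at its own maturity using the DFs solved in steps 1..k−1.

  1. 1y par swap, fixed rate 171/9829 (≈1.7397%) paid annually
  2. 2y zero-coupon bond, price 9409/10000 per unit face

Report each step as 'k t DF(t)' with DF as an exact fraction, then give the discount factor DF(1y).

1 1 9829/10000
2 2 9409/10000
DF(1y) = 9829/10000 ≈ 0.982900

step 1 [1y] swap r/1=171/9829: DF=(1 − 171/9829·(0))/(1+171/9829) = 9829/10000 ≈ 0.982900
step 2 [2y] zero: DF = P = 9409/10000 ≈ 0.940900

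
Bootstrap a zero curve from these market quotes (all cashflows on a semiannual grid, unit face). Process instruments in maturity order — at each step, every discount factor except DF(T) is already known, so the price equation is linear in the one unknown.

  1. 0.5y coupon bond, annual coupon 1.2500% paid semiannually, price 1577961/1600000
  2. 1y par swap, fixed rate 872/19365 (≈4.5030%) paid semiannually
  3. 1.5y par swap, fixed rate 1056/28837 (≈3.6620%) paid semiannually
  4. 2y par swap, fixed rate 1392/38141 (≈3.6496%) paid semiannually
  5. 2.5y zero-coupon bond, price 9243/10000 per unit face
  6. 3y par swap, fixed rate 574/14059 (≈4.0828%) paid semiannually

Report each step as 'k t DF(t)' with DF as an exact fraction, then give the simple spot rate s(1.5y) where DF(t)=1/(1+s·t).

step 1 [0.5y] bond c/2=1/160: DF=(1577961/1600000 − 1/160·(0))/(1+1/160) = 9801/10000 ≈ 0.980100
step 2 [1y] swap r/2=436/19365: DF=(1 − 436/19365·(0.980100))/(1+436/19365) = 2391/2500 ≈ 0.956400
step 3 [1.5y] swap r/2=528/28837: DF=(1 − 528/28837·(0.980100+0.956400))/(1+528/28837) = 592/625 ≈ 0.947200
step 4 [2y] swap r/2=696/38141: DF=(1 − 696/38141·(0.980100+0.956400+0.947200))/(1+696/38141) = 1163/1250 ≈ 0.930400
step 5 [2.5y] zero: DF = P = 9243/10000 ≈ 0.924300
step 6 [3y] swap r/2=287/14059: DF=(1 − 287/14059·(0.980100+0.956400+0.947200+0.930400+0.924300))/(1+287/14059) = 2213/2500 ≈ 0.885200

1 1/2 9801/10000
2 1 2391/2500
3 3/2 592/625
4 2 1163/1250
5 5/2 9243/10000
6 3 2213/2500
s(1.5y) = (1/(592/625) − 1)/(3/2) = 11/296 ≈ 3.7162%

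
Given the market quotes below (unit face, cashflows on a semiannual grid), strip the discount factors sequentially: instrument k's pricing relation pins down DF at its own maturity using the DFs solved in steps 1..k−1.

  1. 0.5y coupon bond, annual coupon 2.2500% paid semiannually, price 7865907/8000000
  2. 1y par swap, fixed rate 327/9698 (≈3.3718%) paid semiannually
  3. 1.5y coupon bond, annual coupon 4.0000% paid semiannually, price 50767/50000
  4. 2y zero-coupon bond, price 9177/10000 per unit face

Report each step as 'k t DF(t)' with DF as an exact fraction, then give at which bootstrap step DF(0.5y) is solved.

1 1/2 9723/10000
2 1 9673/10000
3 3/2 4787/5000
4 2 9177/10000
DF(0.5y) is solved at step 1

step 1 [0.5y] bond c/2=9/800: DF=(7865907/8000000 − 9/800·(0))/(1+9/800) = 9723/10000 ≈ 0.972300
step 2 [1y] swap r/2=327/19396: DF=(1 − 327/19396·(0.972300))/(1+327/19396) = 9673/10000 ≈ 0.967300
step 3 [1.5y] bond c/2=1/50: DF=(50767/50000 − 1/50·(0.972300+0.967300))/(1+1/50) = 4787/5000 ≈ 0.957400
step 4 [2y] zero: DF = P = 9177/10000 ≈ 0.917700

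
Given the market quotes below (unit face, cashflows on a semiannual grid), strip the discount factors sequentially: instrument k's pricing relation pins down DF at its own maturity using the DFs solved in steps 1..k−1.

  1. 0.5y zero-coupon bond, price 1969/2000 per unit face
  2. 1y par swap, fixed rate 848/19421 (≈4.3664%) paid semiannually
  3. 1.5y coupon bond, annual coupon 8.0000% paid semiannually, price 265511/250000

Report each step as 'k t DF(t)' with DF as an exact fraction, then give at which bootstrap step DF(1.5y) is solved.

step 1 [0.5y] zero: DF = P = 1969/2000 ≈ 0.984500
step 2 [1y] swap r/2=424/19421: DF=(1 − 424/19421·(0.984500))/(1+424/19421) = 1197/1250 ≈ 0.957600
step 3 [1.5y] bond c/2=1/25: DF=(265511/250000 − 1/25·(0.984500+0.957600))/(1+1/25) = 1893/2000 ≈ 0.946500

1 1/2 1969/2000
2 1 1197/1250
3 3/2 1893/2000
DF(1.5y) is solved at step 3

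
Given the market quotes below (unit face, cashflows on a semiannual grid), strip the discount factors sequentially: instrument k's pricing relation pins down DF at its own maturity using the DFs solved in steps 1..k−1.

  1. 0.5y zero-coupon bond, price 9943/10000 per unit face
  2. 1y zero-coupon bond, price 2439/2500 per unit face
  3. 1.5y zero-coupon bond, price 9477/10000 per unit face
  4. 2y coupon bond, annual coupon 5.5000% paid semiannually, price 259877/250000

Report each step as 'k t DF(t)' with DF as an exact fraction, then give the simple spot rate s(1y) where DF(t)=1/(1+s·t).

1 1/2 9943/10000
2 1 2439/2500
3 3/2 9477/10000
4 2 1167/1250
s(1y) = (1/(2439/2500) − 1)/(1) = 61/2439 ≈ 2.5010%

step 1 [0.5y] zero: DF = P = 9943/10000 ≈ 0.994300
step 2 [1y] zero: DF = P = 2439/2500 ≈ 0.975600
step 3 [1.5y] zero: DF = P = 9477/10000 ≈ 0.947700
step 4 [2y] bond c/2=11/400: DF=(259877/250000 − 11/400·(0.994300+0.975600+0.947700))/(1+11/400) = 1167/1250 ≈ 0.933600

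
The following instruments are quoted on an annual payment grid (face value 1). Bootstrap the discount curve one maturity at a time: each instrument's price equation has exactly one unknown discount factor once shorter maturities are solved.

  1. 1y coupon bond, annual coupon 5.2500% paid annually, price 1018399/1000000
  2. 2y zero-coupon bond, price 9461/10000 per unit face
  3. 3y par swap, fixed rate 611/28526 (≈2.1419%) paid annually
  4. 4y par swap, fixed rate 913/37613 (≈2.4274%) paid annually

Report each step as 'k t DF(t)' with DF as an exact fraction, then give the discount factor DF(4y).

1 1 2419/2500
2 2 9461/10000
3 3 9389/10000
4 4 9087/10000
DF(4y) = 9087/10000 ≈ 0.908700

step 1 [1y] bond c/1=21/400: DF=(1018399/1000000 − 21/400·(0))/(1+21/400) = 2419/2500 ≈ 0.967600
step 2 [2y] zero: DF = P = 9461/10000 ≈ 0.946100
step 3 [3y] swap r/1=611/28526: DF=(1 − 611/28526·(0.967600+0.946100))/(1+611/28526) = 9389/10000 ≈ 0.938900
step 4 [4y] swap r/1=913/37613: DF=(1 − 913/37613·(0.967600+0.946100+0.938900))/(1+913/37613) = 9087/10000 ≈ 0.908700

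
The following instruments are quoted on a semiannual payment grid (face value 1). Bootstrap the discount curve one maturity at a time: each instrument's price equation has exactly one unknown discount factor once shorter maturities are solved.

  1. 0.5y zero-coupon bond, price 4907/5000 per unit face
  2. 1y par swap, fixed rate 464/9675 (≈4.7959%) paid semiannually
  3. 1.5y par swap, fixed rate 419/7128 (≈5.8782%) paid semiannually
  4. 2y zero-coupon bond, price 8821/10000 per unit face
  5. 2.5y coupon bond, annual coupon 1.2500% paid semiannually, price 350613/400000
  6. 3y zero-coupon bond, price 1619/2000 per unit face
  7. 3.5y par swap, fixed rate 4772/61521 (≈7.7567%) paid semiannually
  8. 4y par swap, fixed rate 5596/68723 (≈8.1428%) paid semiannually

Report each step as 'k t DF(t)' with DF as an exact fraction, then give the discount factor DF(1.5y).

1 1/2 4907/5000
2 1 596/625
3 3/2 4581/5000
4 2 8821/10000
5 5/2 8479/10000
6 3 1619/2000
7 7/2 3807/5000
8 4 3601/5000
DF(1.5y) = 4581/5000 ≈ 0.916200

step 1 [0.5y] zero: DF = P = 4907/5000 ≈ 0.981400
step 2 [1y] swap r/2=232/9675: DF=(1 − 232/9675·(0.981400))/(1+232/9675) = 596/625 ≈ 0.953600
step 3 [1.5y] swap r/2=419/14256: DF=(1 − 419/14256·(0.981400+0.953600))/(1+419/14256) = 4581/5000 ≈ 0.916200
step 4 [2y] zero: DF = P = 8821/10000 ≈ 0.882100
step 5 [2.5y] bond c/2=1/160: DF=(350613/400000 − 1/160·(0.981400+0.953600+0.916200+0.882100))/(1+1/160) = 8479/10000 ≈ 0.847900
step 6 [3y] zero: DF = P = 1619/2000 ≈ 0.809500
step 7 [3.5y] swap r/2=2386/61521: DF=(1 − 2386/61521·(0.981400+0.953600+0.916200+0.882100+0.847900+0.809500))/(1+2386/61521) = 3807/5000 ≈ 0.761400
step 8 [4y] swap r/2=2798/68723: DF=(1 − 2798/68723·(0.981400+0.953600+0.916200+0.882100+0.847900+0.809500+0.761400))/(1+2798/68723) = 3601/5000 ≈ 0.720200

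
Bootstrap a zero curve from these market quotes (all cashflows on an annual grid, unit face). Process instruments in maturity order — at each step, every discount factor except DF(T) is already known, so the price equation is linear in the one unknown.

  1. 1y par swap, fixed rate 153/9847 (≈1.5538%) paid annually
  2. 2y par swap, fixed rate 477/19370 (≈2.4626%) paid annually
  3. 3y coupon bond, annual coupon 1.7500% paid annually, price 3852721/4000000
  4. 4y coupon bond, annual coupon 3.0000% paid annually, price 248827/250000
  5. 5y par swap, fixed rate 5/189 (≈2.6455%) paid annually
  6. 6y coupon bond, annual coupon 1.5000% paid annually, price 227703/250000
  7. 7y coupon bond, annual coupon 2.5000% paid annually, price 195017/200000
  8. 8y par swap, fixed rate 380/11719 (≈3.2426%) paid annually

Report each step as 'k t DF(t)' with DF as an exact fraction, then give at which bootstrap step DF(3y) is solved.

1 1 9847/10000
2 2 9523/10000
3 3 9133/10000
4 4 8833/10000
5 5 439/500
6 6 2073/2500
7 7 4093/5000
8 8 193/250
DF(3y) is solved at step 3

step 1 [1y] swap r/1=153/9847: DF=(1 − 153/9847·(0))/(1+153/9847) = 9847/10000 ≈ 0.984700
step 2 [2y] swap r/1=477/19370: DF=(1 − 477/19370·(0.984700))/(1+477/19370) = 9523/10000 ≈ 0.952300
step 3 [3y] bond c/1=7/400: DF=(3852721/4000000 − 7/400·(0.984700+0.952300))/(1+7/400) = 9133/10000 ≈ 0.913300
step 4 [4y] bond c/1=3/100: DF=(248827/250000 − 3/100·(0.984700+0.952300+0.913300))/(1+3/100) = 8833/10000 ≈ 0.883300
step 5 [5y] swap r/1=5/189: DF=(1 − 5/189·(0.984700+0.952300+0.913300+0.883300))/(1+5/189) = 439/500 ≈ 0.878000
step 6 [6y] bond c/1=3/200: DF=(227703/250000 − 3/200·(0.984700+0.952300+0.913300+0.883300+0.878000))/(1+3/200) = 2073/2500 ≈ 0.829200
step 7 [7y] bond c/1=1/40: DF=(195017/200000 − 1/40·(0.984700+0.952300+0.913300+0.883300+0.878000+0.829200))/(1+1/40) = 4093/5000 ≈ 0.818600
step 8 [8y] swap r/1=380/11719: DF=(1 − 380/11719·(0.984700+0.952300+0.913300+0.883300+0.878000+0.829200+0.818600))/(1+380/11719) = 193/250 ≈ 0.772000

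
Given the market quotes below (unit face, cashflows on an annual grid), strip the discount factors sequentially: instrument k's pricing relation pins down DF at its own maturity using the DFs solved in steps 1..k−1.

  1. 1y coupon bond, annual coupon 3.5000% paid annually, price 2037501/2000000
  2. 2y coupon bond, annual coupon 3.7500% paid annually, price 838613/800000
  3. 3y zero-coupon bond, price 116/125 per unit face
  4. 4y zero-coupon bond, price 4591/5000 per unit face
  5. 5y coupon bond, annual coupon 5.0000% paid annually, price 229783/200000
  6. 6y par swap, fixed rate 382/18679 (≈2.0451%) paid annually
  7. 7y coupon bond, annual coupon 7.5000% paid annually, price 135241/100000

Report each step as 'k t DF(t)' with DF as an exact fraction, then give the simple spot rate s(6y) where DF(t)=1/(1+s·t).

1 1 9843/10000
2 2 2437/2500
3 3 116/125
4 4 4591/5000
5 5 913/1000
6 6 4427/5000
7 7 8671/10000
s(6y) = (1/(4427/5000) − 1)/(6) = 191/8854 ≈ 2.1572%

step 1 [1y] bond c/1=7/200: DF=(2037501/2000000 − 7/200·(0))/(1+7/200) = 9843/10000 ≈ 0.984300
step 2 [2y] bond c/1=3/80: DF=(838613/800000 − 3/80·(0.984300))/(1+3/80) = 2437/2500 ≈ 0.974800
step 3 [3y] zero: DF = P = 116/125 ≈ 0.928000
step 4 [4y] zero: DF = P = 4591/5000 ≈ 0.918200
step 5 [5y] bond c/1=1/20: DF=(229783/200000 − 1/20·(0.984300+0.974800+0.928000+0.918200))/(1+1/20) = 913/1000 ≈ 0.913000
step 6 [6y] swap r/1=382/18679: DF=(1 − 382/18679·(0.984300+0.974800+0.928000+0.918200+0.913000))/(1+382/18679) = 4427/5000 ≈ 0.885400
step 7 [7y] bond c/1=3/40: DF=(135241/100000 − 3/40·(0.984300+0.974800+0.928000+0.918200+0.913000+0.885400))/(1+3/40) = 8671/10000 ≈ 0.867100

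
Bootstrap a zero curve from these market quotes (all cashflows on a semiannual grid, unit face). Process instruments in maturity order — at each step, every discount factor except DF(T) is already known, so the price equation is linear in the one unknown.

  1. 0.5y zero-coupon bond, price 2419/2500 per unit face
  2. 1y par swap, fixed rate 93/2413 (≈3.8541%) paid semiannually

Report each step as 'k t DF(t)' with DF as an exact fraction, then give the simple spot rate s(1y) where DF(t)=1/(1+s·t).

step 1 [0.5y] zero: DF = P = 2419/2500 ≈ 0.967600
step 2 [1y] swap r/2=93/4826: DF=(1 − 93/4826·(0.967600))/(1+93/4826) = 2407/2500 ≈ 0.962800

1 1/2 2419/2500
2 1 2407/2500
s(1y) = (1/(2407/2500) − 1)/(1) = 93/2407 ≈ 3.8637%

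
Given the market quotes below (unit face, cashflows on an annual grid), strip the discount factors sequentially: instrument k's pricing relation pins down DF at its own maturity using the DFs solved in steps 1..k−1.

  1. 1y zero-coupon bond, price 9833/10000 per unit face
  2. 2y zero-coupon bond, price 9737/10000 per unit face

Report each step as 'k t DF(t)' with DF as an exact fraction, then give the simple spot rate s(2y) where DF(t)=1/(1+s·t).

1 1 9833/10000
2 2 9737/10000
s(2y) = (1/(9737/10000) − 1)/(2) = 263/19474 ≈ 1.3505%

step 1 [1y] zero: DF = P = 9833/10000 ≈ 0.983300
step 2 [2y] zero: DF = P = 9737/10000 ≈ 0.973700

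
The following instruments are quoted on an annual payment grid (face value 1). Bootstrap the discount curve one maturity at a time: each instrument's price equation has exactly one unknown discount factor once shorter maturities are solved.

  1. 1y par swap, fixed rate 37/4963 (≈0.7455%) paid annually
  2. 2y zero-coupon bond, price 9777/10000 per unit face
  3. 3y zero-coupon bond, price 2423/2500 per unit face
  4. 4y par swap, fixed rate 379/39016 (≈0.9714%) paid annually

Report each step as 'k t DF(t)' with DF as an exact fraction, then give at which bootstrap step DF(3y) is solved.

1 1 4963/5000
2 2 9777/10000
3 3 2423/2500
4 4 9621/10000
DF(3y) is solved at step 3

step 1 [1y] swap r/1=37/4963: DF=(1 − 37/4963·(0))/(1+37/4963) = 4963/5000 ≈ 0.992600
step 2 [2y] zero: DF = P = 9777/10000 ≈ 0.977700
step 3 [3y] zero: DF = P = 2423/2500 ≈ 0.969200
step 4 [4y] swap r/1=379/39016: DF=(1 − 379/39016·(0.992600+0.977700+0.969200))/(1+379/39016) = 9621/10000 ≈ 0.962100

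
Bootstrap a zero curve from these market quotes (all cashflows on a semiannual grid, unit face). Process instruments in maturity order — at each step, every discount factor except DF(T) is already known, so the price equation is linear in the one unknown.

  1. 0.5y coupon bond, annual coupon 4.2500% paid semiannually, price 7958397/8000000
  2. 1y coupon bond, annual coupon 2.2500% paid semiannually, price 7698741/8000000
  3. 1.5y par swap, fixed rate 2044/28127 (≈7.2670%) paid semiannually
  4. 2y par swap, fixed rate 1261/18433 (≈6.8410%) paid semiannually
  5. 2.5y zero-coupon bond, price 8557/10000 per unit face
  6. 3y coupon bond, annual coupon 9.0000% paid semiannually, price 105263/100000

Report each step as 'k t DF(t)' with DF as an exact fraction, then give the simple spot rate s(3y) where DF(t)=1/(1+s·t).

1 1/2 9741/10000
2 1 588/625
3 3/2 4489/5000
4 2 8739/10000
5 5/2 8557/10000
6 3 8117/10000
s(3y) = (1/(8117/10000) − 1)/(3) = 1883/24351 ≈ 7.7327%

step 1 [0.5y] bond c/2=17/800: DF=(7958397/8000000 − 17/800·(0))/(1+17/800) = 9741/10000 ≈ 0.974100
step 2 [1y] bond c/2=9/800: DF=(7698741/8000000 − 9/800·(0.974100))/(1+9/800) = 588/625 ≈ 0.940800
step 3 [1.5y] swap r/2=1022/28127: DF=(1 − 1022/28127·(0.974100+0.940800))/(1+1022/28127) = 4489/5000 ≈ 0.897800
step 4 [2y] swap r/2=1261/36866: DF=(1 − 1261/36866·(0.974100+0.940800+0.897800))/(1+1261/36866) = 8739/10000 ≈ 0.873900
step 5 [2.5y] zero: DF = P = 8557/10000 ≈ 0.855700
step 6 [3y] bond c/2=9/200: DF=(105263/100000 − 9/200·(0.974100+0.940800+0.897800+0.873900+0.855700))/(1+9/200) = 8117/10000 ≈ 0.811700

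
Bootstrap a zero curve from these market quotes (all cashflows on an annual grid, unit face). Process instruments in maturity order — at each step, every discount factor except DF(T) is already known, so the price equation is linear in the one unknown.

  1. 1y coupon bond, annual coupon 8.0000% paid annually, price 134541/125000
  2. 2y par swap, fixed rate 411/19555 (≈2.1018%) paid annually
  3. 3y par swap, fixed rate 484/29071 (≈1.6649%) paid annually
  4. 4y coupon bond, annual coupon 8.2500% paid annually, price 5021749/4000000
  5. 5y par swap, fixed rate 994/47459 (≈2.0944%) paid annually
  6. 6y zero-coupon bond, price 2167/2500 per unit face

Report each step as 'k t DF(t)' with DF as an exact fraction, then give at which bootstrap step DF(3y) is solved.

1 1 4983/5000
2 2 9589/10000
3 3 2379/2500
4 4 4691/5000
5 5 4503/5000
6 6 2167/2500
DF(3y) is solved at step 3

step 1 [1y] bond c/1=2/25: DF=(134541/125000 − 2/25·(0))/(1+2/25) = 4983/5000 ≈ 0.996600
step 2 [2y] swap r/1=411/19555: DF=(1 − 411/19555·(0.996600))/(1+411/19555) = 9589/10000 ≈ 0.958900
step 3 [3y] swap r/1=484/29071: DF=(1 − 484/29071·(0.996600+0.958900))/(1+484/29071) = 2379/2500 ≈ 0.951600
step 4 [4y] bond c/1=33/400: DF=(5021749/4000000 − 33/400·(0.996600+0.958900+0.951600))/(1+33/400) = 4691/5000 ≈ 0.938200
step 5 [5y] swap r/1=994/47459: DF=(1 − 994/47459·(0.996600+0.958900+0.951600+0.938200))/(1+994/47459) = 4503/5000 ≈ 0.900600
step 6 [6y] zero: DF = P = 2167/2500 ≈ 0.866800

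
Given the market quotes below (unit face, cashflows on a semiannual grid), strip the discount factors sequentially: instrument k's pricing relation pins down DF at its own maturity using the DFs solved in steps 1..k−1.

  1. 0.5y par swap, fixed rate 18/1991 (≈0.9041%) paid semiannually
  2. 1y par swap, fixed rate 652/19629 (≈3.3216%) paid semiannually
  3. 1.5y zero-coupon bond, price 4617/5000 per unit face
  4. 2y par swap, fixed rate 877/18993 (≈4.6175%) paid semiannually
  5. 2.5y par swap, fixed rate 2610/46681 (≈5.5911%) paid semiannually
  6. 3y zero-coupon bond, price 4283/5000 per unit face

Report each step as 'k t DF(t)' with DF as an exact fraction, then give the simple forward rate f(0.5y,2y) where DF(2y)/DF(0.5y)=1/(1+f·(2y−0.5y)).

1 1/2 1991/2000
2 1 4837/5000
3 3/2 4617/5000
4 2 9123/10000
5 5/2 1739/2000
6 3 4283/5000
f(0.5y,2y) = ((1991/2000)/(9123/10000) − 1)/(3/2) = 1664/27369 ≈ 6.0799%

step 1 [0.5y] swap r/2=9/1991: DF=(1 − 9/1991·(0))/(1+9/1991) = 1991/2000 ≈ 0.995500
step 2 [1y] swap r/2=326/19629: DF=(1 − 326/19629·(0.995500))/(1+326/19629) = 4837/5000 ≈ 0.967400
step 3 [1.5y] zero: DF = P = 4617/5000 ≈ 0.923400
step 4 [2y] swap r/2=877/37986: DF=(1 − 877/37986·(0.995500+0.967400+0.923400))/(1+877/37986) = 9123/10000 ≈ 0.912300
step 5 [2.5y] swap r/2=1305/46681: DF=(1 − 1305/46681·(0.995500+0.967400+0.923400+0.912300))/(1+1305/46681) = 1739/2000 ≈ 0.869500
step 6 [3y] zero: DF = P = 4283/5000 ≈ 0.856600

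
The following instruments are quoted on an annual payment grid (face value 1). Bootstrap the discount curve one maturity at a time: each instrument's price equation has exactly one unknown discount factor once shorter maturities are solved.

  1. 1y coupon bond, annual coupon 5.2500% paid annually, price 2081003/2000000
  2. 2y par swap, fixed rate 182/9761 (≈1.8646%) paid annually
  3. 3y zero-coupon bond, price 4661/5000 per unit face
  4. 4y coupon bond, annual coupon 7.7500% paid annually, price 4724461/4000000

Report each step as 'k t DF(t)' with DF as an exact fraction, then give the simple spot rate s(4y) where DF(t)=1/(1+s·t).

step 1 [1y] bond c/1=21/400: DF=(2081003/2000000 − 21/400·(0))/(1+21/400) = 4943/5000 ≈ 0.988600
step 2 [2y] swap r/1=182/9761: DF=(1 − 182/9761·(0.988600))/(1+182/9761) = 2409/2500 ≈ 0.963600
step 3 [3y] zero: DF = P = 4661/5000 ≈ 0.932200
step 4 [4y] bond c/1=31/400: DF=(4724461/4000000 − 31/400·(0.988600+0.963600+0.932200))/(1+31/400) = 8887/10000 ≈ 0.888700

1 1 4943/5000
2 2 2409/2500
3 3 4661/5000
4 4 8887/10000
s(4y) = (1/(8887/10000) − 1)/(4) = 1113/35548 ≈ 3.1310%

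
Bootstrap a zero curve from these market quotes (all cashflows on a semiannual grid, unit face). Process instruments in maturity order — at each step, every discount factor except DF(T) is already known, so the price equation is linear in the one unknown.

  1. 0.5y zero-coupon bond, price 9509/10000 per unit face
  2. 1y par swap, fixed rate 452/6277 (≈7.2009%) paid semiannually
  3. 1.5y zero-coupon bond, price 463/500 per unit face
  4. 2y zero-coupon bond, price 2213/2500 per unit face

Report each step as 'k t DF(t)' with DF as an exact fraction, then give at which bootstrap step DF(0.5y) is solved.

1 1/2 9509/10000
2 1 4661/5000
3 3/2 463/500
4 2 2213/2500
DF(0.5y) is solved at step 1

step 1 [0.5y] zero: DF = P = 9509/10000 ≈ 0.950900
step 2 [1y] swap r/2=226/6277: DF=(1 − 226/6277·(0.950900))/(1+226/6277) = 4661/5000 ≈ 0.932200
step 3 [1.5y] zero: DF = P = 463/500 ≈ 0.926000
step 4 [2y] zero: DF = P = 2213/2500 ≈ 0.885200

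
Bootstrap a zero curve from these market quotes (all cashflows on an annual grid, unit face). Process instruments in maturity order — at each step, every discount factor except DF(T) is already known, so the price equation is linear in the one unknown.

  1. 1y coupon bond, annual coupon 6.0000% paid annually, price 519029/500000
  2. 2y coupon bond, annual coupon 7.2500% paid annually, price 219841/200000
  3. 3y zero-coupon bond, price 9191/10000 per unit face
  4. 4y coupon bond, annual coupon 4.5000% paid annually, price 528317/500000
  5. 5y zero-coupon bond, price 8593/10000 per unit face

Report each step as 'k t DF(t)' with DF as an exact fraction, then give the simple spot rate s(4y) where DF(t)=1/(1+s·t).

1 1 9793/10000
2 2 9587/10000
3 3 9191/10000
4 4 8881/10000
5 5 8593/10000
s(4y) = (1/(8881/10000) − 1)/(4) = 1119/35524 ≈ 3.1500%

step 1 [1y] bond c/1=3/50: DF=(519029/500000 − 3/50·(0))/(1+3/50) = 9793/10000 ≈ 0.979300
step 2 [2y] bond c/1=29/400: DF=(219841/200000 − 29/400·(0.979300))/(1+29/400) = 9587/10000 ≈ 0.958700
step 3 [3y] zero: DF = P = 9191/10000 ≈ 0.919100
step 4 [4y] bond c/1=9/200: DF=(528317/500000 − 9/200·(0.979300+0.958700+0.919100))/(1+9/200) = 8881/10000 ≈ 0.888100
step 5 [5y] zero: DF = P = 8593/10000 ≈ 0.859300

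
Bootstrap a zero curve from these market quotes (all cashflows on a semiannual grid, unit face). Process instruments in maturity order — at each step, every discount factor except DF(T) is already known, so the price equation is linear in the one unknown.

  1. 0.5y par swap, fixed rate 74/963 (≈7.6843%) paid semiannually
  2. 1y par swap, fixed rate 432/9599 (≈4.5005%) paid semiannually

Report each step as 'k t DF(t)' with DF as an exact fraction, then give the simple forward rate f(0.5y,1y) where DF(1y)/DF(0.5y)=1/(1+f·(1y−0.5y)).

step 1 [0.5y] swap r/2=37/963: DF=(1 − 37/963·(0))/(1+37/963) = 963/1000 ≈ 0.963000
step 2 [1y] swap r/2=216/9599: DF=(1 − 216/9599·(0.963000))/(1+216/9599) = 598/625 ≈ 0.956800

1 1/2 963/1000
2 1 598/625
f(0.5y,1y) = ((963/1000)/(598/625) − 1)/(1/2) = 31/2392 ≈ 1.2960%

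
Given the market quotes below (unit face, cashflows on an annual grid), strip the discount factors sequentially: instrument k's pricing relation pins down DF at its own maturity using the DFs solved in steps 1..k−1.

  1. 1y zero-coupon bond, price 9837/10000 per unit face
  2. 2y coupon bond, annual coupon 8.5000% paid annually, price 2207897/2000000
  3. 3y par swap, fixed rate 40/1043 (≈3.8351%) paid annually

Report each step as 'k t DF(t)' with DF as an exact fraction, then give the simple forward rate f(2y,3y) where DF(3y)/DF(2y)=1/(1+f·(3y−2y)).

step 1 [1y] zero: DF = P = 9837/10000 ≈ 0.983700
step 2 [2y] bond c/1=17/200: DF=(2207897/2000000 − 17/200·(0.983700))/(1+17/200) = 2351/2500 ≈ 0.940400
step 3 [3y] swap r/1=40/1043: DF=(1 − 40/1043·(0.983700+0.940400))/(1+40/1043) = 223/250 ≈ 0.892000

1 1 9837/10000
2 2 2351/2500
3 3 223/250
f(2y,3y) = ((2351/2500)/(223/250) − 1)/(1) = 121/2230 ≈ 5.4260%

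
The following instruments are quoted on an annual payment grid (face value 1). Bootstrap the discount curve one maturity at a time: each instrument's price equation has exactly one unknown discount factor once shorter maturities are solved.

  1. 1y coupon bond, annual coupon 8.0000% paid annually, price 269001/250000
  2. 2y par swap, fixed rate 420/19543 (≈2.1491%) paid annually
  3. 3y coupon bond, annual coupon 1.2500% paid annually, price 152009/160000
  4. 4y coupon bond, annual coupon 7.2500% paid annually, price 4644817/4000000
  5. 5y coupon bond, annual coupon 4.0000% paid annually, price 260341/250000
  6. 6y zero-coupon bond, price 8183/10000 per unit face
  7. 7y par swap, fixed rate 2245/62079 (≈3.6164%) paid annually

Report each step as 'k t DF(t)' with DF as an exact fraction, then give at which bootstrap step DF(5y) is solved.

step 1 [1y] bond c/1=2/25: DF=(269001/250000 − 2/25·(0))/(1+2/25) = 9963/10000 ≈ 0.996300
step 2 [2y] swap r/1=420/19543: DF=(1 − 420/19543·(0.996300))/(1+420/19543) = 479/500 ≈ 0.958000
step 3 [3y] bond c/1=1/80: DF=(152009/160000 − 1/80·(0.996300+0.958000))/(1+1/80) = 4571/5000 ≈ 0.914200
step 4 [4y] bond c/1=29/400: DF=(4644817/4000000 − 29/400·(0.996300+0.958000+0.914200))/(1+29/400) = 1111/1250 ≈ 0.888800
step 5 [5y] bond c/1=1/25: DF=(260341/250000 − 1/25·(0.996300+0.958000+0.914200+0.888800))/(1+1/25) = 1071/1250 ≈ 0.856800
step 6 [6y] zero: DF = P = 8183/10000 ≈ 0.818300
step 7 [7y] swap r/1=2245/62079: DF=(1 − 2245/62079·(0.996300+0.958000+0.914200+0.888800+0.856800+0.818300))/(1+2245/62079) = 1551/2000 ≈ 0.775500

1 1 9963/10000
2 2 479/500
3 3 4571/5000
4 4 1111/1250
5 5 1071/1250
6 6 8183/10000
7 7 1551/2000
DF(5y) is solved at step 5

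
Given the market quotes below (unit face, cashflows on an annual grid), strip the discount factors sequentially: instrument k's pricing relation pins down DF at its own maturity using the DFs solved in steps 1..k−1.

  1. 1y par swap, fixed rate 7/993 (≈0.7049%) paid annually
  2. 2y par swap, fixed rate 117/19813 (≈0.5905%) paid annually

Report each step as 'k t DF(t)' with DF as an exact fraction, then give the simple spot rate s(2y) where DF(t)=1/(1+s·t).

1 1 993/1000
2 2 9883/10000
s(2y) = (1/(9883/10000) − 1)/(2) = 117/19766 ≈ 0.5919%

step 1 [1y] swap r/1=7/993: DF=(1 − 7/993·(0))/(1+7/993) = 993/1000 ≈ 0.993000
step 2 [2y] swap r/1=117/19813: DF=(1 − 117/19813·(0.993000))/(1+117/19813) = 9883/10000 ≈ 0.988300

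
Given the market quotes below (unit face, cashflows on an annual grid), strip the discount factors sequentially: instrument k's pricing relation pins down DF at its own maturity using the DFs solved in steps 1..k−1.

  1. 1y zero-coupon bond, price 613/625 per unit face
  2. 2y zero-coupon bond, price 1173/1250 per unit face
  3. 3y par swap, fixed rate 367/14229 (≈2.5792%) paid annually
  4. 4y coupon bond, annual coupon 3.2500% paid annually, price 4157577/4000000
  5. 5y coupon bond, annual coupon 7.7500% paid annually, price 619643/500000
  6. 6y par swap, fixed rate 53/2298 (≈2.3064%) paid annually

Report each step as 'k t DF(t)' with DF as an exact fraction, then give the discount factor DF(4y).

step 1 [1y] zero: DF = P = 613/625 ≈ 0.980800
step 2 [2y] zero: DF = P = 1173/1250 ≈ 0.938400
step 3 [3y] swap r/1=367/14229: DF=(1 − 367/14229·(0.980800+0.938400))/(1+367/14229) = 4633/5000 ≈ 0.926600
step 4 [4y] bond c/1=13/400: DF=(4157577/4000000 − 13/400·(0.980800+0.938400+0.926600))/(1+13/400) = 9171/10000 ≈ 0.917100
step 5 [5y] bond c/1=31/400: DF=(619643/500000 − 31/400·(0.980800+0.938400+0.926600+0.917100))/(1+31/400) = 1759/2000 ≈ 0.879500
step 6 [6y] swap r/1=53/2298: DF=(1 − 53/2298·(0.980800+0.938400+0.926600+0.917100+0.879500))/(1+53/2298) = 1091/1250 ≈ 0.872800

1 1 613/625
2 2 1173/1250
3 3 4633/5000
4 4 9171/10000
5 5 1759/2000
6 6 1091/1250
DF(4y) = 9171/10000 ≈ 0.917100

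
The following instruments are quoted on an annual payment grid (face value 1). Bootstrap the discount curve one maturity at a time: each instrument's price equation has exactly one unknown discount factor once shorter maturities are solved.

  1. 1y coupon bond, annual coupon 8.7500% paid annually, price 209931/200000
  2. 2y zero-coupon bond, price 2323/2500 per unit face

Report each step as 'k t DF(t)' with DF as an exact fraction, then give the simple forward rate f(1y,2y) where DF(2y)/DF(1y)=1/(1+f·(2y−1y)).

1 1 2413/2500
2 2 2323/2500
f(1y,2y) = ((2413/2500)/(2323/2500) − 1)/(1) = 90/2323 ≈ 3.8743%

step 1 [1y] bond c/1=7/80: DF=(209931/200000 − 7/80·(0))/(1+7/80) = 2413/2500 ≈ 0.965200
step 2 [2y] zero: DF = P = 2323/2500 ≈ 0.929200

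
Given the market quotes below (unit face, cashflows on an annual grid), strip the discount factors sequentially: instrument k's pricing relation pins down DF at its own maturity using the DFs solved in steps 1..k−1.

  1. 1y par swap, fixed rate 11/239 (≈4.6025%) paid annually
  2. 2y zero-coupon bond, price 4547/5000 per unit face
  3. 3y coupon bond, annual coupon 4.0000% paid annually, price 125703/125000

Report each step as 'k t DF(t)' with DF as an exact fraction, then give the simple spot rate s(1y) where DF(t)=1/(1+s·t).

1 1 239/250
2 2 4547/5000
3 3 1119/1250
s(1y) = (1/(239/250) − 1)/(1) = 11/239 ≈ 4.6025%

step 1 [1y] swap r/1=11/239: DF=(1 − 11/239·(0))/(1+11/239) = 239/250 ≈ 0.956000
step 2 [2y] zero: DF = P = 4547/5000 ≈ 0.909400
step 3 [3y] bond c/1=1/25: DF=(125703/125000 − 1/25·(0.956000+0.909400))/(1+1/25) = 1119/1250 ≈ 0.895200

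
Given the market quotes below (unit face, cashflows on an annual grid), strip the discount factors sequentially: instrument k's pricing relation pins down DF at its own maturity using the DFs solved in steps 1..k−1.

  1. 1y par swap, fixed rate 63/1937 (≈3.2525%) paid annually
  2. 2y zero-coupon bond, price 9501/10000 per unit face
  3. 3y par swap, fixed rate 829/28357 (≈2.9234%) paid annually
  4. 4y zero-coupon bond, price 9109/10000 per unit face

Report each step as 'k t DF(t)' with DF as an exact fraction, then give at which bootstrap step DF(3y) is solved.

1 1 1937/2000
2 2 9501/10000
3 3 9171/10000
4 4 9109/10000
DF(3y) is solved at step 3

step 1 [1y] swap r/1=63/1937: DF=(1 − 63/1937·(0))/(1+63/1937) = 1937/2000 ≈ 0.968500
step 2 [2y] zero: DF = P = 9501/10000 ≈ 0.950100
step 3 [3y] swap r/1=829/28357: DF=(1 − 829/28357·(0.968500+0.950100))/(1+829/28357) = 9171/10000 ≈ 0.917100
step 4 [4y] zero: DF = P = 9109/10000 ≈ 0.910900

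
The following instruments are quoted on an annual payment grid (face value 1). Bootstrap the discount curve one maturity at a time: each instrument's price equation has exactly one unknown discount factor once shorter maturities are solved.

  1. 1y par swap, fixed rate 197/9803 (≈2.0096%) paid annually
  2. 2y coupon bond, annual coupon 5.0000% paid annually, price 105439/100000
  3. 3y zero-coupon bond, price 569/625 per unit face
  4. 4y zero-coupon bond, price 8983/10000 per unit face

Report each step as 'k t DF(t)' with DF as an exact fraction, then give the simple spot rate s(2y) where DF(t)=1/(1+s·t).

1 1 9803/10000
2 2 383/400
3 3 569/625
4 4 8983/10000
s(2y) = (1/(383/400) − 1)/(2) = 17/766 ≈ 2.2193%

step 1 [1y] swap r/1=197/9803: DF=(1 − 197/9803·(0))/(1+197/9803) = 9803/10000 ≈ 0.980300
step 2 [2y] bond c/1=1/20: DF=(105439/100000 − 1/20·(0.980300))/(1+1/20) = 383/400 ≈ 0.957500
step 3 [3y] zero: DF = P = 569/625 ≈ 0.910400
step 4 [4y] zero: DF = P = 8983/10000 ≈ 0.898300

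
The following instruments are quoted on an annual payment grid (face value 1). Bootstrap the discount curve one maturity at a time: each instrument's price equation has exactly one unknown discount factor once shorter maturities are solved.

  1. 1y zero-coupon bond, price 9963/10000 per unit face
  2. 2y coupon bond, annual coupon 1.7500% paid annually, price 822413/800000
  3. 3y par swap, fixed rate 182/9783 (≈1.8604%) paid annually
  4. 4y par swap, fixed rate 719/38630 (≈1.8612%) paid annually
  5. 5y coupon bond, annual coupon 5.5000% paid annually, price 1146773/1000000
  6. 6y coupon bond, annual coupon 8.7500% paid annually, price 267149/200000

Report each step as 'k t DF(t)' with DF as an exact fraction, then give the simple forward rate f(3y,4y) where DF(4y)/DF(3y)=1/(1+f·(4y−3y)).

step 1 [1y] zero: DF = P = 9963/10000 ≈ 0.996300
step 2 [2y] bond c/1=7/400: DF=(822413/800000 − 7/400·(0.996300))/(1+7/400) = 2483/2500 ≈ 0.993200
step 3 [3y] swap r/1=182/9783: DF=(1 − 182/9783·(0.996300+0.993200))/(1+182/9783) = 4727/5000 ≈ 0.945400
step 4 [4y] swap r/1=719/38630: DF=(1 − 719/38630·(0.996300+0.993200+0.945400))/(1+719/38630) = 9281/10000 ≈ 0.928100
step 5 [5y] bond c/1=11/200: DF=(1146773/1000000 − 11/200·(0.996300+0.993200+0.945400+0.928100))/(1+11/200) = 1107/1250 ≈ 0.885600
step 6 [6y] bond c/1=7/80: DF=(267149/200000 − 7/80·(0.996300+0.993200+0.945400+0.928100+0.885600))/(1+7/80) = 4231/5000 ≈ 0.846200

1 1 9963/10000
2 2 2483/2500
3 3 4727/5000
4 4 9281/10000
5 5 1107/1250
6 6 4231/5000
f(3y,4y) = ((4727/5000)/(9281/10000) − 1)/(1) = 173/9281 ≈ 1.8640%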